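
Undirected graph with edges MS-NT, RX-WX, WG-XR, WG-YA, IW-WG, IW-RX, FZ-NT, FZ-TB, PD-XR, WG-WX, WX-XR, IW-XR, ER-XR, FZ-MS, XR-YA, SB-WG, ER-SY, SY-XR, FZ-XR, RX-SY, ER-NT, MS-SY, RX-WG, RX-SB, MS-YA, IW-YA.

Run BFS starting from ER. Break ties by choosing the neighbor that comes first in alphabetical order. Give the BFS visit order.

ER → NT → SY → XR → FZ → MS → RX → IW → PD → WG → WX → YA → TB → SB

Visit ER; enqueue NT, SY, XR → queue [NT, SY, XR]
Visit NT; enqueue FZ, MS → queue [SY, XR, FZ, MS]
Visit SY; enqueue RX → queue [XR, FZ, MS, RX]
Visit XR; enqueue IW, PD, WG, WX, YA → queue [FZ, MS, RX, IW, PD, WG, WX, YA]
Visit FZ; enqueue TB → queue [MS, RX, IW, PD, WG, WX, YA, TB]
Visit MS → queue [RX, IW, PD, WG, WX, YA, TB]
Visit RX; enqueue SB → queue [IW, PD, WG, WX, YA, TB, SB]
Visit IW → queue [PD, WG, WX, YA, TB, SB]
Visit PD → queue [WG, WX, YA, TB, SB]
Visit WG → queue [WX, YA, TB, SB]
Visit WX → queue [YA, TB, SB]
Visit YA → queue [TB, SB]
Visit TB → queue [SB]
Visit SB → queue []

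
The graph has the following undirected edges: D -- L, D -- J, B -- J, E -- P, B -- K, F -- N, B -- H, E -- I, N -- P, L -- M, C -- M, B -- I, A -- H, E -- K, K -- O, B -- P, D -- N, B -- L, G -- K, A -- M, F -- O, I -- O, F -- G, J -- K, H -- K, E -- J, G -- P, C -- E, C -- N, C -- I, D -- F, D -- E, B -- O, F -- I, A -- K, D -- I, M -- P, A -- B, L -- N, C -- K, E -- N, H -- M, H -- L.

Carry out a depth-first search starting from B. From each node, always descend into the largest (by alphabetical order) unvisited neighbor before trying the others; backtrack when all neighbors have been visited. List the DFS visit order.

Visit B
B → P
P → N
N → L
L → M
M → H
H → K
K → O
O → I
I → F
F → G
F → D
D → J
J → E
E → C
K → A

B → P → N → L → M → H → K → O → I → F → G → D → J → E → C → A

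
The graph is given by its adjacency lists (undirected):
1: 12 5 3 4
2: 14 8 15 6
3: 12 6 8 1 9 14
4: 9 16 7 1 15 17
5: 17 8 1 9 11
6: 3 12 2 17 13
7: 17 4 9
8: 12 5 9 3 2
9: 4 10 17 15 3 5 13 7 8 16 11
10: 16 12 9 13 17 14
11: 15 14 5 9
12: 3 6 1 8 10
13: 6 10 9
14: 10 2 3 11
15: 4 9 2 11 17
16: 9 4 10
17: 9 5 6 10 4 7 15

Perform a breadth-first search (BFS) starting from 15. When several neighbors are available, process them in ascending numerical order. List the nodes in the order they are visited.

15, 2, 4, 9, 11, 17, 6, 8, 14, 1, 7, 16, 3, 5, 10, 13, 12

Visit 15; enqueue 2, 4, 9, 11, 17 → queue [2, 4, 9, 11, 17]
Visit 2; enqueue 6, 8, 14 → queue [4, 9, 11, 17, 6, 8, 14]
Visit 4; enqueue 1, 7, 16 → queue [9, 11, 17, 6, 8, 14, 1, 7, 16]
Visit 9; enqueue 3, 5, 10, 13 → queue [11, 17, 6, 8, 14, 1, 7, 16, 3, 5, 10, 13]
Visit 11 → queue [17, 6, 8, 14, 1, 7, 16, 3, 5, 10, 13]
Visit 17 → queue [6, 8, 14, 1, 7, 16, 3, 5, 10, 13]
Visit 6; enqueue 12 → queue [8, 14, 1, 7, 16, 3, 5, 10, 13, 12]
Visit 8 → queue [14, 1, 7, 16, 3, 5, 10, 13, 12]
Visit 14 → queue [1, 7, 16, 3, 5, 10, 13, 12]
Visit 1 → queue [7, 16, 3, 5, 10, 13, 12]
Visit 7 → queue [16, 3, 5, 10, 13, 12]
Visit 16 → queue [3, 5, 10, 13, 12]
Visit 3 → queue [5, 10, 13, 12]
Visit 5 → queue [10, 13, 12]
Visit 10 → queue [13, 12]
Visit 13 → queue [12]
Visit 12 → queue []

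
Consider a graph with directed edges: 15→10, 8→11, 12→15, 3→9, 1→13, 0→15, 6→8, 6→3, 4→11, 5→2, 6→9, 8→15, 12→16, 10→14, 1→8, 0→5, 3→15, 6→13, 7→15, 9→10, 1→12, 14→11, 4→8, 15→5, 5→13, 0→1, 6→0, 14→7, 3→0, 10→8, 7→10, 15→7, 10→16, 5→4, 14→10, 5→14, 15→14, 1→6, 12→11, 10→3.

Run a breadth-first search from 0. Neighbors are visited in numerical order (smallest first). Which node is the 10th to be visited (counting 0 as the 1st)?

4

Visit 0; enqueue 1, 5, 15 → queue [1, 5, 15]
Visit 1; enqueue 6, 8, 12, 13 → queue [5, 15, 6, 8, 12, 13]
Visit 5; enqueue 2, 4, 14 → queue [15, 6, 8, 12, 13, 2, 4, 14]
Visit 15; enqueue 7, 10 → queue [6, 8, 12, 13, 2, 4, 14, 7, 10]
Visit 6; enqueue 3, 9 → queue [8, 12, 13, 2, 4, 14, 7, 10, 3, 9]
Visit 8; enqueue 11 → queue [12, 13, 2, 4, 14, 7, 10, 3, 9, 11]
Visit 12; enqueue 16 → queue [13, 2, 4, 14, 7, 10, 3, 9, 11, 16]
Visit 13 → queue [2, 4, 14, 7, 10, 3, 9, 11, 16]
Visit 2 → queue [4, 14, 7, 10, 3, 9, 11, 16]
Visit 4 → queue [14, 7, 10, 3, 9, 11, 16]
Visit 14 → queue [7, 10, 3, 9, 11, 16]
Visit 7 → queue [10, 3, 9, 11, 16]
Visit 10 → queue [3, 9, 11, 16]
Visit 3 → queue [9, 11, 16]
Visit 9 → queue [11, 16]
Visit 11 → queue [16]
Visit 16 → queue []

Visit order: 0, 1, 5, 15, 6, 8, 12, 13, 2, 4, 14, 7, 10, 3, 9, 11, 16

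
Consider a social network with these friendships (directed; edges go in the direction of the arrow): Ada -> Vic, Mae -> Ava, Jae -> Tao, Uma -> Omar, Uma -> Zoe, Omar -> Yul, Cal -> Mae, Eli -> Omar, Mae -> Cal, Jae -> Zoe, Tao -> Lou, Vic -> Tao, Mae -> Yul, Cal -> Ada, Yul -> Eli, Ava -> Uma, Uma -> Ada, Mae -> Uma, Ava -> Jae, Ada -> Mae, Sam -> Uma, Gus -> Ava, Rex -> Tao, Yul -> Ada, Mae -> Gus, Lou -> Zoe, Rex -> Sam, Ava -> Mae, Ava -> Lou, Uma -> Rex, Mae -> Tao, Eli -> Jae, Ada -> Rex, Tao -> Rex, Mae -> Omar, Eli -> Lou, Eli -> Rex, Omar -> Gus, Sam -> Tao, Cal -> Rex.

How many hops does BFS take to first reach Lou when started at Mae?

2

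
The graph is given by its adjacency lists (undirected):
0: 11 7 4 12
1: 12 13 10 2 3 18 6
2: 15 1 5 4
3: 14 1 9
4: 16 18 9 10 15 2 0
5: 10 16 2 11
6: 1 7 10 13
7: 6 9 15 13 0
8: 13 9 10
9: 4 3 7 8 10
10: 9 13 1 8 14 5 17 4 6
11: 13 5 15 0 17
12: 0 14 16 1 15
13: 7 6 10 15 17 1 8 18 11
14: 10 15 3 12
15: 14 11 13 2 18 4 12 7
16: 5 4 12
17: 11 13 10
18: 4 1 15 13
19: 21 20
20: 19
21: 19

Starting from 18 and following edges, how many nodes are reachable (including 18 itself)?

BFS from 18 visits: 18, 1, 4, 13, 15, 2, 3, 6, 10, 12, 0, 9, 16, 7, 8, 11, 17, 14, 5
Reachable nodes: 19 of 22 total.

19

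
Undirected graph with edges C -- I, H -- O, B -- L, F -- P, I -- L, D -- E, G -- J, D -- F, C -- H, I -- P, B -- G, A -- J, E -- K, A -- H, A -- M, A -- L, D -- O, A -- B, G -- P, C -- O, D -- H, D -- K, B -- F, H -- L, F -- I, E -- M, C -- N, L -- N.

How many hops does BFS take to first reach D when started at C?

2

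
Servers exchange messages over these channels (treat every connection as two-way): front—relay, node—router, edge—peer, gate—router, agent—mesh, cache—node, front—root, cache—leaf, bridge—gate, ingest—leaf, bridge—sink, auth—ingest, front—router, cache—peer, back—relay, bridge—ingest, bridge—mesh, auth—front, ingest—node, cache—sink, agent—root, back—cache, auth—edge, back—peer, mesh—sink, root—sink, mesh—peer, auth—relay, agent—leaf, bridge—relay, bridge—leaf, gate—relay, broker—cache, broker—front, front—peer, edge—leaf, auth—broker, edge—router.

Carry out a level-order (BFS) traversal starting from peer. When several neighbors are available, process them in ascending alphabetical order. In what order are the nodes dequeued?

peer, back, cache, edge, front, mesh, relay, broker, leaf, node, sink, auth, router, root, agent, bridge, gate, ingest

Visit peer; enqueue back, cache, edge, front, mesh → queue [back, cache, edge, front, mesh]
Visit back; enqueue relay → queue [cache, edge, front, mesh, relay]
Visit cache; enqueue broker, leaf, node, sink → queue [edge, front, mesh, relay, broker, leaf, node, sink]
Visit edge; enqueue auth, router → queue [front, mesh, relay, broker, leaf, node, sink, auth, router]
Visit front; enqueue root → queue [mesh, relay, broker, leaf, node, sink, auth, router, root]
Visit mesh; enqueue agent, bridge → queue [relay, broker, leaf, node, sink, auth, router, root, agent, bridge]
Visit relay; enqueue gate → queue [broker, leaf, node, sink, auth, router, root, agent, bridge, gate]
Visit broker → queue [leaf, node, sink, auth, router, root, agent, bridge, gate]
Visit leaf; enqueue ingest → queue [node, sink, auth, router, root, agent, bridge, gate, ingest]
Visit node → queue [sink, auth, router, root, agent, bridge, gate, ingest]
Visit sink → queue [auth, router, root, agent, bridge, gate, ingest]
Visit auth → queue [router, root, agent, bridge, gate, ingest]
Visit router → queue [root, agent, bridge, gate, ingest]
Visit root → queue [agent, bridge, gate, ingest]
Visit agent → queue [bridge, gate, ingest]
Visit bridge → queue [gate, ingest]
Visit gate → queue [ingest]
Visit ingest → queue []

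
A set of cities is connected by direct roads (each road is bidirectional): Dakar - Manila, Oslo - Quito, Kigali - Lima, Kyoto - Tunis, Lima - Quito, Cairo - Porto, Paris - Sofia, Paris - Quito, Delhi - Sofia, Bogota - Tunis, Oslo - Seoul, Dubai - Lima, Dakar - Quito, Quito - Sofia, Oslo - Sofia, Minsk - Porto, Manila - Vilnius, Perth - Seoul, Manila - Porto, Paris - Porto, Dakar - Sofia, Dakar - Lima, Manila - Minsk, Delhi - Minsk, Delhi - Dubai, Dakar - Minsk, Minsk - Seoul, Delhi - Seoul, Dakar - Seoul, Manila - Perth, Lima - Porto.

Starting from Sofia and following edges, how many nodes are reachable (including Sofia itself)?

16

BFS from Sofia visits: Sofia, Quito, Paris, Oslo, Delhi, Dakar, Lima, Porto, Seoul, Minsk, Dubai, Manila, Kigali, Cairo, Perth, Vilnius
Reachable nodes: 16 of 19 total.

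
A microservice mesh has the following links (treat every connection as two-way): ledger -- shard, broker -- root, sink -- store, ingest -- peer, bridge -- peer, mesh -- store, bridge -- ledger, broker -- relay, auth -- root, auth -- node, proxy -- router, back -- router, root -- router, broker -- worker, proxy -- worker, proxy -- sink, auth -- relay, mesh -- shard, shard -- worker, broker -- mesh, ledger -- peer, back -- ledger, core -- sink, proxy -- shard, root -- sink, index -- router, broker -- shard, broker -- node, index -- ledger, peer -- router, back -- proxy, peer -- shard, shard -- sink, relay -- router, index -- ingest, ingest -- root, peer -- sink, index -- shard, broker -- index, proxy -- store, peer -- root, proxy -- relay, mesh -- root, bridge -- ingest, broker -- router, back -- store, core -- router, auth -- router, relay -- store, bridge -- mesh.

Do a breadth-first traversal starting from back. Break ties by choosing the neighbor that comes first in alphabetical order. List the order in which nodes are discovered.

back → ledger → proxy → router → store → bridge → index → peer → shard → relay → sink → worker → auth → broker → core → root → mesh → ingest → node

Visit back; enqueue ledger, proxy, router, store → queue [ledger, proxy, router, store]
Visit ledger; enqueue bridge, index, peer, shard → queue [proxy, router, store, bridge, index, peer, shard]
Visit proxy; enqueue relay, sink, worker → queue [router, store, bridge, index, peer, shard, relay, sink, worker]
Visit router; enqueue auth, broker, core, root → queue [store, bridge, index, peer, shard, relay, sink, worker, auth, broker, core, root]
Visit store; enqueue mesh → queue [bridge, index, peer, shard, relay, sink, worker, auth, broker, core, root, mesh]
Visit bridge; enqueue ingest → queue [index, peer, shard, relay, sink, worker, auth, broker, core, root, mesh, ingest]
Visit index → queue [peer, shard, relay, sink, worker, auth, broker, core, root, mesh, ingest]
Visit peer → queue [shard, relay, sink, worker, auth, broker, core, root, mesh, ingest]
Visit shard → queue [relay, sink, worker, auth, broker, core, root, mesh, ingest]
Visit relay → queue [sink, worker, auth, broker, core, root, mesh, ingest]
Visit sink → queue [worker, auth, broker, core, root, mesh, ingest]
Visit worker → queue [auth, broker, core, root, mesh, ingest]
Visit auth; enqueue node → queue [broker, core, root, mesh, ingest, node]
Visit broker → queue [core, root, mesh, ingest, node]
Visit core → queue [root, mesh, ingest, node]
Visit root → queue [mesh, ingest, node]
Visit mesh → queue [ingest, node]
Visit ingest → queue [node]
Visit node → queue []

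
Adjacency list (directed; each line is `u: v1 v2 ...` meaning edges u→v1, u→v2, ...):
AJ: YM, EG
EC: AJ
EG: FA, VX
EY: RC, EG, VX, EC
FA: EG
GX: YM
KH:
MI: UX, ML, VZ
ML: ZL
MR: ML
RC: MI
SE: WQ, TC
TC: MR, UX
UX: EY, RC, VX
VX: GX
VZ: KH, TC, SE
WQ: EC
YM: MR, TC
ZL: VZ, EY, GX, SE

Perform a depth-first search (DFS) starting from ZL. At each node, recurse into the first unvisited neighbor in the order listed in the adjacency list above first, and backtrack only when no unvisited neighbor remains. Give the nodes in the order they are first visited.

Visit ZL
ZL → VZ
VZ → KH
VZ → TC
TC → MR
MR → ML
TC → UX
UX → EY
EY → RC
RC → MI
EY → EG
EG → FA
EG → VX
VX → GX
GX → YM
EY → EC
EC → AJ
VZ → SE
SE → WQ

ZL -> VZ -> KH -> TC -> MR -> ML -> UX -> EY -> RC -> MI -> EG -> FA -> VX -> GX -> YM -> EC -> AJ -> SE -> WQ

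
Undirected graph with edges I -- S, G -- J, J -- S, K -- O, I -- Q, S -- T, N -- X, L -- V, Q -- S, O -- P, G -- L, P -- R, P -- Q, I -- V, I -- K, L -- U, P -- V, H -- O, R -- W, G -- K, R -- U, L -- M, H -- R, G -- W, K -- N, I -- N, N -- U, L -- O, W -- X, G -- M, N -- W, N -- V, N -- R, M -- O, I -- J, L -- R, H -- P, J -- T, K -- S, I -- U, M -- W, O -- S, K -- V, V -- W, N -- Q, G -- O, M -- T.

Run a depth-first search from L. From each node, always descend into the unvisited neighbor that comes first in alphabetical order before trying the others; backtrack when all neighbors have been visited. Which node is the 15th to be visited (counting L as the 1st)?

R

Visit L
L → G
G → J
J → I
I → K
K → N
N → Q
Q → P
P → H
H → O
O → M
M → T
T → S
M → W
W → R
R → U
W → V
W → X

Visit order: L, G, J, I, K, N, Q, P, H, O, M, T, S, W, R, U, V, X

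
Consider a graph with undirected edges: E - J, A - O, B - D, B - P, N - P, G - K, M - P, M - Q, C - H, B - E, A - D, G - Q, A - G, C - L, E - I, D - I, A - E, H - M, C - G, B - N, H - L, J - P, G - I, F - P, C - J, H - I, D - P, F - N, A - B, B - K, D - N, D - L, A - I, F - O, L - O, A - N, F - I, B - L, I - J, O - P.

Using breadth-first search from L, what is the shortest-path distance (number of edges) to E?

2

Level 0: L
Level 1: B, C, D, H, O
Level 2: A, E, F, G, I, J, K, M, N, P
Level 3: Q
E first appears at level 2.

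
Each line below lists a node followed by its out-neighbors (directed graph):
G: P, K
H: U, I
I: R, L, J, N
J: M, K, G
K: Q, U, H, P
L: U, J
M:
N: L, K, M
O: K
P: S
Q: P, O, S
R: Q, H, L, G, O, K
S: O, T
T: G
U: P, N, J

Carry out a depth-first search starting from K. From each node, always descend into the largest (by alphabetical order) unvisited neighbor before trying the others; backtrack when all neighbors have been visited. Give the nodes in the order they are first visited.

K, U, P, S, T, G, O, N, M, L, J, Q, H, I, R

Visit K
K → U
U → P
P → S
S → T
T → G
S → O
U → N
N → M
N → L
L → J
K → Q
K → H
H → I
I → R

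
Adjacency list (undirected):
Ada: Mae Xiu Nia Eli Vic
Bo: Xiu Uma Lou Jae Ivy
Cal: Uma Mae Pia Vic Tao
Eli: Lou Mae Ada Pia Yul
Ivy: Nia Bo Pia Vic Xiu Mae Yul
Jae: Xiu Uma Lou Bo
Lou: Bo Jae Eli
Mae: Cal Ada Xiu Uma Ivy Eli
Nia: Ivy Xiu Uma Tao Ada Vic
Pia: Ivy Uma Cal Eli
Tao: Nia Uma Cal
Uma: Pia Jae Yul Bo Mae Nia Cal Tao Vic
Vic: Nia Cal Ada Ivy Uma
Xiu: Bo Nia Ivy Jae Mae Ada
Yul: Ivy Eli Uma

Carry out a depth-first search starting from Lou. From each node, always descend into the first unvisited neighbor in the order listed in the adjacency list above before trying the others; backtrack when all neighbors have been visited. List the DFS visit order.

Lou → Bo → Xiu → Nia → Ivy → Pia → Uma → Jae → Yul → Eli → Mae → Cal → Vic → Ada → Tao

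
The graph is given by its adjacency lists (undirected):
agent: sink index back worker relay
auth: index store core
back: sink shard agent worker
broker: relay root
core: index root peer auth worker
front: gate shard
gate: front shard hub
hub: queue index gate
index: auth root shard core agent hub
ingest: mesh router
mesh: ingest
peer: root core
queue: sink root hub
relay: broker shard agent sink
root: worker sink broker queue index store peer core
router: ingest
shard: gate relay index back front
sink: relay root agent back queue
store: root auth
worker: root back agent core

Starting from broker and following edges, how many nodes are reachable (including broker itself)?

BFS from broker visits: broker, relay, root, shard, agent, sink, worker, queue, index, store, peer, core, gate, back, front, hub, auth
Reachable nodes: 17 of 20 total.

17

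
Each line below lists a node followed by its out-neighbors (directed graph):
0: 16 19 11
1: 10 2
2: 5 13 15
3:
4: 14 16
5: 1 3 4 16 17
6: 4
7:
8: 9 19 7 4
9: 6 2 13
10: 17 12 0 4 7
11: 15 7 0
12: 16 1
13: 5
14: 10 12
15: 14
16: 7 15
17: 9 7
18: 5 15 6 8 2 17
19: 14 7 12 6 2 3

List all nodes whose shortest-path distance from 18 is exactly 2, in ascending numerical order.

1, 3, 4, 7, 9, 13, 14, 16, 19

Level 0: 18
Level 1: 2, 5, 6, 8, 15, 17
Level 2: 1, 3, 4, 7, 9, 13, 14, 16, 19
Level 3: 10, 12
Level 4: 0
Level 5: 11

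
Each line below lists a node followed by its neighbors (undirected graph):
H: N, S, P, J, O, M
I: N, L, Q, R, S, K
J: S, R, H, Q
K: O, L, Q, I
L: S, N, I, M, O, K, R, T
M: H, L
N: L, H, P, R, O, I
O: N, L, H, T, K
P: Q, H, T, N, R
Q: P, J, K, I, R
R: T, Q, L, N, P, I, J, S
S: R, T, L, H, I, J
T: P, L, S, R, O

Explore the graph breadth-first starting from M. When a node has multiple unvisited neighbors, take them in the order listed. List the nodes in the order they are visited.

M, H, L, N, S, P, J, O, I, K, R, T, Q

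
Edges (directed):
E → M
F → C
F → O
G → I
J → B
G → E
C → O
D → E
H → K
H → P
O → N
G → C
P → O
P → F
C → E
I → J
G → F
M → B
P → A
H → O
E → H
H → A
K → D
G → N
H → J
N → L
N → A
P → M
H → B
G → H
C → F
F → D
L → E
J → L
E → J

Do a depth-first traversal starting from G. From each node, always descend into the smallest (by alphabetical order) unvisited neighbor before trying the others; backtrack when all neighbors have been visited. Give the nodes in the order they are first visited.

G, C, E, H, A, B, J, L, K, D, O, N, P, F, M, I

Visit G
G → C
C → E
E → H
H → A
H → B
H → J
J → L
H → K
K → D
H → O
O → N
H → P
P → F
P → M
G → I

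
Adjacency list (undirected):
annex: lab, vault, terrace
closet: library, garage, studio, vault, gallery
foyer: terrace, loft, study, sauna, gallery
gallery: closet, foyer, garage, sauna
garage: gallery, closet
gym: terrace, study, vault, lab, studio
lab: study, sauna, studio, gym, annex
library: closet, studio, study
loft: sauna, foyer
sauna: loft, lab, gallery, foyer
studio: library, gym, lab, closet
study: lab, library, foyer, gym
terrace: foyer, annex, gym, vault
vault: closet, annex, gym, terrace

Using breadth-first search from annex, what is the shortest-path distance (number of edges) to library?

3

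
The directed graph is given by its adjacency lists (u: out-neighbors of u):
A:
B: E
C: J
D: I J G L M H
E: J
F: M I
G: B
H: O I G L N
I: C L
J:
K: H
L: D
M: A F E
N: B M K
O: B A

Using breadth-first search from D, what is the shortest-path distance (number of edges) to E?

2

Level 0: D
Level 1: G, H, I, J, L, M
Level 2: A, B, C, E, F, N, O
Level 3: K
E first appears at level 2.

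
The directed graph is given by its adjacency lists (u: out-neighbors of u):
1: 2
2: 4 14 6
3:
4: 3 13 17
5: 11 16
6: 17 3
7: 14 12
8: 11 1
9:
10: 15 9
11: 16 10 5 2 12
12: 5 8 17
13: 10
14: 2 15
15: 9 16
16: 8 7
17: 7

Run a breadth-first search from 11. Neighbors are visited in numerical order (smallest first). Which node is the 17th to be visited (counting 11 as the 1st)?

Visit 11; enqueue 2, 5, 10, 12, 16 → queue [2, 5, 10, 12, 16]
Visit 2; enqueue 4, 6, 14 → queue [5, 10, 12, 16, 4, 6, 14]
Visit 5 → queue [10, 12, 16, 4, 6, 14]
Visit 10; enqueue 9, 15 → queue [12, 16, 4, 6, 14, 9, 15]
Visit 12; enqueue 8, 17 → queue [16, 4, 6, 14, 9, 15, 8, 17]
Visit 16; enqueue 7 → queue [4, 6, 14, 9, 15, 8, 17, 7]
Visit 4; enqueue 3, 13 → queue [6, 14, 9, 15, 8, 17, 7, 3, 13]
Visit 6 → queue [14, 9, 15, 8, 17, 7, 3, 13]
Visit 14 → queue [9, 15, 8, 17, 7, 3, 13]
Visit 9 → queue [15, 8, 17, 7, 3, 13]
Visit 15 → queue [8, 17, 7, 3, 13]
Visit 8; enqueue 1 → queue [17, 7, 3, 13, 1]
Visit 17 → queue [7, 3, 13, 1]
Visit 7 → queue [3, 13, 1]
Visit 3 → queue [13, 1]
Visit 13 → queue [1]
Visit 1 → queue []

Visit order: 11, 2, 5, 10, 12, 16, 4, 6, 14, 9, 15, 8, 17, 7, 3, 13, 1

1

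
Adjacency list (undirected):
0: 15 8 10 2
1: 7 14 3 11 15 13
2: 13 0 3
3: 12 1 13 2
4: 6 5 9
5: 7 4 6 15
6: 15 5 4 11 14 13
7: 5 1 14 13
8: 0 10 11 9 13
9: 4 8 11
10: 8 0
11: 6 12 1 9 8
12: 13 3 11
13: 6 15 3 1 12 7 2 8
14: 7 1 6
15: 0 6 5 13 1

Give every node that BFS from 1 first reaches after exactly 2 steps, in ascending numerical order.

Level 0: 1
Level 1: 3, 7, 11, 13, 14, 15
Level 2: 0, 2, 5, 6, 8, 9, 12
Level 3: 4, 10

0, 2, 5, 6, 8, 9, 12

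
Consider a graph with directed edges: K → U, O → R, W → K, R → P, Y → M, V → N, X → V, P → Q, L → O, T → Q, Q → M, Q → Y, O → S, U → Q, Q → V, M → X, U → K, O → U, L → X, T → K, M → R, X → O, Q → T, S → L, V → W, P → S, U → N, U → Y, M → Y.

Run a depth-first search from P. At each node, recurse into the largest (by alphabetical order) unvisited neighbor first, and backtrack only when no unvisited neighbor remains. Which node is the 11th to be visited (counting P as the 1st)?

Visit P
P → S
S → L
L → X
X → V
V → W
W → K
K → U
U → Y
Y → M
M → R
U → Q
Q → T
U → N
X → O

Visit order: P, S, L, X, V, W, K, U, Y, M, R, Q, T, N, O

R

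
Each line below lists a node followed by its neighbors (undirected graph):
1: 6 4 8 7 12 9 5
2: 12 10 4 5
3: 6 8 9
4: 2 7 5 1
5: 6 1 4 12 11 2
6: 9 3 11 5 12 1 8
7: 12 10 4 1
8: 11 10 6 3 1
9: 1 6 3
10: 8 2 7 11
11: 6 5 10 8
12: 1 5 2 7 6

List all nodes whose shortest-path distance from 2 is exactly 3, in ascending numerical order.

3, 9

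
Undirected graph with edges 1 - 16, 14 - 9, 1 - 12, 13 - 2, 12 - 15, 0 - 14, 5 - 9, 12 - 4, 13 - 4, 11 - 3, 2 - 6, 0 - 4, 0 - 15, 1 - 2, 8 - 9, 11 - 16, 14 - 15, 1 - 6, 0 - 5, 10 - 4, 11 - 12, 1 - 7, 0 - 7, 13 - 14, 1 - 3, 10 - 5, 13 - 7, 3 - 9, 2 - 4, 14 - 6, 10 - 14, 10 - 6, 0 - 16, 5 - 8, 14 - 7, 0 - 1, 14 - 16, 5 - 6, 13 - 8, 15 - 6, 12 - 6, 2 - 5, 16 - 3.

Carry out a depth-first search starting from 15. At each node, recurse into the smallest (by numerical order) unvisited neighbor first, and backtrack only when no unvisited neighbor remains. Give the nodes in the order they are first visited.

Visit 15
15 → 0
0 → 1
1 → 2
2 → 4
4 → 10
10 → 5
5 → 6
6 → 12
12 → 11
11 → 3
3 → 9
9 → 8
8 → 13
13 → 7
7 → 14
14 → 16

15, 0, 1, 2, 4, 10, 5, 6, 12, 11, 3, 9, 8, 13, 7, 14, 16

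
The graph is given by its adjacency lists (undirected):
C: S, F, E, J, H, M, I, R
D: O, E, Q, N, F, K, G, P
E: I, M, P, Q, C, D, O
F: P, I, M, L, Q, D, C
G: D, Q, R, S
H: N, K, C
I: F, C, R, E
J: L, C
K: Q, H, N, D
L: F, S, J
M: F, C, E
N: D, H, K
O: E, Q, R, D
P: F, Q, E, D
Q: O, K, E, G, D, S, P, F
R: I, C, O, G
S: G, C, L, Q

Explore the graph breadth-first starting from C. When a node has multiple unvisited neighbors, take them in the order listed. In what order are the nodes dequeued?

C -> S -> F -> E -> J -> H -> M -> I -> R -> G -> L -> Q -> P -> D -> O -> N -> K

Visit C; enqueue S, F, E, J, H, M, I, R → queue [S, F, E, J, H, M, I, R]
Visit S; enqueue G, L, Q → queue [F, E, J, H, M, I, R, G, L, Q]
Visit F; enqueue P, D → queue [E, J, H, M, I, R, G, L, Q, P, D]
Visit E; enqueue O → queue [J, H, M, I, R, G, L, Q, P, D, O]
Visit J → queue [H, M, I, R, G, L, Q, P, D, O]
Visit H; enqueue N, K → queue [M, I, R, G, L, Q, P, D, O, N, K]
Visit M → queue [I, R, G, L, Q, P, D, O, N, K]
Visit I → queue [R, G, L, Q, P, D, O, N, K]
Visit R → queue [G, L, Q, P, D, O, N, K]
Visit G → queue [L, Q, P, D, O, N, K]
Visit L → queue [Q, P, D, O, N, K]
Visit Q → queue [P, D, O, N, K]
Visit P → queue [D, O, N, K]
Visit D → queue [O, N, K]
Visit O → queue [N, K]
Visit N → queue [K]
Visit K → queue []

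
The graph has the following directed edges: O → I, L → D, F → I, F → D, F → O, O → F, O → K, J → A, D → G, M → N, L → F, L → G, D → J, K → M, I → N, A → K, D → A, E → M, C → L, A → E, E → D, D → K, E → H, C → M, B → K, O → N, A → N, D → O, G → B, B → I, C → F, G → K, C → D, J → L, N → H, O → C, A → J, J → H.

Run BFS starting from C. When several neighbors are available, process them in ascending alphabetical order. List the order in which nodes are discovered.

Visit C; enqueue D, F, L, M → queue [D, F, L, M]
Visit D; enqueue A, G, J, K, O → queue [F, L, M, A, G, J, K, O]
Visit F; enqueue I → queue [L, M, A, G, J, K, O, I]
Visit L → queue [M, A, G, J, K, O, I]
Visit M; enqueue N → queue [A, G, J, K, O, I, N]
Visit A; enqueue E → queue [G, J, K, O, I, N, E]
Visit G; enqueue B → queue [J, K, O, I, N, E, B]
Visit J; enqueue H → queue [K, O, I, N, E, B, H]
Visit K → queue [O, I, N, E, B, H]
Visit O → queue [I, N, E, B, H]
Visit I → queue [N, E, B, H]
Visit N → queue [E, B, H]
Visit E → queue [B, H]
Visit B → queue [H]
Visit H → queue []

C -> D -> F -> L -> M -> A -> G -> J -> K -> O -> I -> N -> E -> B -> H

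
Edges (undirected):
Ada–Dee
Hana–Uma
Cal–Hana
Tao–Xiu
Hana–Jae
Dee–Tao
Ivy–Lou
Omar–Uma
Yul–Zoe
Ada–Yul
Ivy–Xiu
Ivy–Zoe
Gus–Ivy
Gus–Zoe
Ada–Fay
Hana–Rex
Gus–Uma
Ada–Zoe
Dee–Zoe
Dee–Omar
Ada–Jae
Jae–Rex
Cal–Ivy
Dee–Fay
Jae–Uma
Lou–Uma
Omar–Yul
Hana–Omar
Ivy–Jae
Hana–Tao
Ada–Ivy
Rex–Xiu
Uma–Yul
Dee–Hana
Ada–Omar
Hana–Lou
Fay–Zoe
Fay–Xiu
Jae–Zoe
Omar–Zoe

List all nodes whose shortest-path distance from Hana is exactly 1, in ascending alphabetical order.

Cal, Dee, Jae, Lou, Omar, Rex, Tao, Uma

Level 0: Hana
Level 1: Cal, Dee, Jae, Lou, Omar, Rex, Tao, Uma
Level 2: Ada, Fay, Gus, Ivy, Xiu, Yul, Zoe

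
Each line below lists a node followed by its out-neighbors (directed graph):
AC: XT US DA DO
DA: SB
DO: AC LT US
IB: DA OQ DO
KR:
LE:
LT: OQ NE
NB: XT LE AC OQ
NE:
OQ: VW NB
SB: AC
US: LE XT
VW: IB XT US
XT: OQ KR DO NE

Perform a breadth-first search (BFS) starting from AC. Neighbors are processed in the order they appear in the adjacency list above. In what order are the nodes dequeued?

Visit AC; enqueue XT, US, DA, DO → queue [XT, US, DA, DO]
Visit XT; enqueue OQ, KR, NE → queue [US, DA, DO, OQ, KR, NE]
Visit US; enqueue LE → queue [DA, DO, OQ, KR, NE, LE]
Visit DA; enqueue SB → queue [DO, OQ, KR, NE, LE, SB]
Visit DO; enqueue LT → queue [OQ, KR, NE, LE, SB, LT]
Visit OQ; enqueue VW, NB → queue [KR, NE, LE, SB, LT, VW, NB]
Visit KR → queue [NE, LE, SB, LT, VW, NB]
Visit NE → queue [LE, SB, LT, VW, NB]
Visit LE → queue [SB, LT, VW, NB]
Visit SB → queue [LT, VW, NB]
Visit LT → queue [VW, NB]
Visit VW; enqueue IB → queue [NB, IB]
Visit NB → queue [IB]
Visit IB → queue []

AC → XT → US → DA → DO → OQ → KR → NE → LE → SB → LT → VW → NB → IB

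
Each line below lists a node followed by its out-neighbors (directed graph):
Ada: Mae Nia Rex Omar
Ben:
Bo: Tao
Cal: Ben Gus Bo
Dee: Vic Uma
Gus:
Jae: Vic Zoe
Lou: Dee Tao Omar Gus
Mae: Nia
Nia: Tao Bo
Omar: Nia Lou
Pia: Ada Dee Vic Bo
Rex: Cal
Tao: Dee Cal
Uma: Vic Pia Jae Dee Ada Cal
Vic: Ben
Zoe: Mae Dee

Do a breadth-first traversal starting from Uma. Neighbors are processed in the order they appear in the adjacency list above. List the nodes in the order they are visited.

Visit Uma; enqueue Vic, Pia, Jae, Dee, Ada, Cal → queue [Vic, Pia, Jae, Dee, Ada, Cal]
Visit Vic; enqueue Ben → queue [Pia, Jae, Dee, Ada, Cal, Ben]
Visit Pia; enqueue Bo → queue [Jae, Dee, Ada, Cal, Ben, Bo]
Visit Jae; enqueue Zoe → queue [Dee, Ada, Cal, Ben, Bo, Zoe]
Visit Dee → queue [Ada, Cal, Ben, Bo, Zoe]
Visit Ada; enqueue Mae, Nia, Rex, Omar → queue [Cal, Ben, Bo, Zoe, Mae, Nia, Rex, Omar]
Visit Cal; enqueue Gus → queue [Ben, Bo, Zoe, Mae, Nia, Rex, Omar, Gus]
Visit Ben → queue [Bo, Zoe, Mae, Nia, Rex, Omar, Gus]
Visit Bo; enqueue Tao → queue [Zoe, Mae, Nia, Rex, Omar, Gus, Tao]
Visit Zoe → queue [Mae, Nia, Rex, Omar, Gus, Tao]
Visit Mae → queue [Nia, Rex, Omar, Gus, Tao]
Visit Nia → queue [Rex, Omar, Gus, Tao]
Visit Rex → queue [Omar, Gus, Tao]
Visit Omar; enqueue Lou → queue [Gus, Tao, Lou]
Visit Gus → queue [Tao, Lou]
Visit Tao → queue [Lou]
Visit Lou → queue []

Uma, Vic, Pia, Jae, Dee, Ada, Cal, Ben, Bo, Zoe, Mae, Nia, Rex, Omar, Gus, Tao, Lou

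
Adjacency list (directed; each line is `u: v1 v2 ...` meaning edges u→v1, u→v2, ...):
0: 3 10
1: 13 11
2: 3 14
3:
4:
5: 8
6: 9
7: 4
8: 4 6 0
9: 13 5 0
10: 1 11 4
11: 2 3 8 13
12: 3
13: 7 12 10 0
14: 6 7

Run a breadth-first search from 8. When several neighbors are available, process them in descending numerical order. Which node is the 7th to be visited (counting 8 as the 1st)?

3

Visit 8; enqueue 6, 4, 0 → queue [6, 4, 0]
Visit 6; enqueue 9 → queue [4, 0, 9]
Visit 4 → queue [0, 9]
Visit 0; enqueue 10, 3 → queue [9, 10, 3]
Visit 9; enqueue 13, 5 → queue [10, 3, 13, 5]
Visit 10; enqueue 11, 1 → queue [3, 13, 5, 11, 1]
Visit 3 → queue [13, 5, 11, 1]
Visit 13; enqueue 12, 7 → queue [5, 11, 1, 12, 7]
Visit 5 → queue [11, 1, 12, 7]
Visit 11; enqueue 2 → queue [1, 12, 7, 2]
Visit 1 → queue [12, 7, 2]
Visit 12 → queue [7, 2]
Visit 7 → queue [2]
Visit 2; enqueue 14 → queue [14]
Visit 14 → queue []

Visit order: 8, 6, 4, 0, 9, 10, 3, 13, 5, 11, 1, 12, 7, 2, 14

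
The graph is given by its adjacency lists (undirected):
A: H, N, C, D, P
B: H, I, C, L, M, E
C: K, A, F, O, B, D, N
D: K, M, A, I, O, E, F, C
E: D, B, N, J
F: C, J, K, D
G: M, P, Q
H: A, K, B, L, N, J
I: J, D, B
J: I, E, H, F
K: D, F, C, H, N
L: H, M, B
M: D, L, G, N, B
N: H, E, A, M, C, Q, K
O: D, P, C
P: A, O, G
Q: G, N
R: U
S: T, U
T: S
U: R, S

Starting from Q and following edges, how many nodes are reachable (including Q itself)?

BFS from Q visits: Q, G, N, M, P, A, C, E, H, K, B, D, L, O, F, J, I
Reachable nodes: 17 of 21 total.

17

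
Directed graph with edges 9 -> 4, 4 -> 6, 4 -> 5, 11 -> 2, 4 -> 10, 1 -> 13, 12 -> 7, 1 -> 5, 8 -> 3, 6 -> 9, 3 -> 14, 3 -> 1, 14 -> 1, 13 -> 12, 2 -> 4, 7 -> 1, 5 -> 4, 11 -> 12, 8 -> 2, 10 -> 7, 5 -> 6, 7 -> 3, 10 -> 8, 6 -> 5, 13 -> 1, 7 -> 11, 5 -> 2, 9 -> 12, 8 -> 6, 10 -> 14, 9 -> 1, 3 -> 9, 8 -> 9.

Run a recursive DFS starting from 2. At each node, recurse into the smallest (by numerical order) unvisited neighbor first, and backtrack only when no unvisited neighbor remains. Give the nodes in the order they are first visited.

Visit 2
2 → 4
4 → 5
5 → 6
6 → 9
9 → 1
1 → 13
13 → 12
12 → 7
7 → 3
3 → 14
7 → 11
4 → 10
10 → 8

2 -> 4 -> 5 -> 6 -> 9 -> 1 -> 13 -> 12 -> 7 -> 3 -> 14 -> 11 -> 10 -> 8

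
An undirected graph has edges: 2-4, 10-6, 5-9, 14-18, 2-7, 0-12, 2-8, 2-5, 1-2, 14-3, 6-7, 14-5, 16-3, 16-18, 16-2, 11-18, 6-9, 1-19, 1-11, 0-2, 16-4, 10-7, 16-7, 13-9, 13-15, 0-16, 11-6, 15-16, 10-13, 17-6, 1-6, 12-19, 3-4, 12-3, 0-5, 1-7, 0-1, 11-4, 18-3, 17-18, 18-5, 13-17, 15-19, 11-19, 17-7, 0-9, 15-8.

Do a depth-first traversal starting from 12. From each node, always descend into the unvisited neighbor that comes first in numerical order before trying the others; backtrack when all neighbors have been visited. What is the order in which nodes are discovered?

Visit 12
12 → 0
0 → 1
1 → 2
2 → 4
4 → 3
3 → 14
14 → 5
5 → 9
9 → 6
6 → 7
7 → 10
10 → 13
13 → 15
15 → 8
15 → 16
16 → 18
18 → 11
11 → 19
18 → 17

12, 0, 1, 2, 4, 3, 14, 5, 9, 6, 7, 10, 13, 15, 8, 16, 18, 11, 19, 17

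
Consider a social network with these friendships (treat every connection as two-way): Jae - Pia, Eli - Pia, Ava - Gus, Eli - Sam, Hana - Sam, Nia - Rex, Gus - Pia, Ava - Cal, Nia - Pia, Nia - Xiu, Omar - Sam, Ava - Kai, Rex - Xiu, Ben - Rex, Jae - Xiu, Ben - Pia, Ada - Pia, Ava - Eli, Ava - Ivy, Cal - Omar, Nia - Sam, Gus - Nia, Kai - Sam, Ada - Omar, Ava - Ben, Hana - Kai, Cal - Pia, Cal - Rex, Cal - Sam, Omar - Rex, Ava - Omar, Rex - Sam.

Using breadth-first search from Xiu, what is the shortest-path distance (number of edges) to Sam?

2

Level 0: Xiu
Level 1: Jae, Nia, Rex
Level 2: Ben, Cal, Gus, Omar, Pia, Sam
Level 3: Ada, Ava, Eli, Hana, Kai
Level 4: Ivy
Sam first appears at level 2.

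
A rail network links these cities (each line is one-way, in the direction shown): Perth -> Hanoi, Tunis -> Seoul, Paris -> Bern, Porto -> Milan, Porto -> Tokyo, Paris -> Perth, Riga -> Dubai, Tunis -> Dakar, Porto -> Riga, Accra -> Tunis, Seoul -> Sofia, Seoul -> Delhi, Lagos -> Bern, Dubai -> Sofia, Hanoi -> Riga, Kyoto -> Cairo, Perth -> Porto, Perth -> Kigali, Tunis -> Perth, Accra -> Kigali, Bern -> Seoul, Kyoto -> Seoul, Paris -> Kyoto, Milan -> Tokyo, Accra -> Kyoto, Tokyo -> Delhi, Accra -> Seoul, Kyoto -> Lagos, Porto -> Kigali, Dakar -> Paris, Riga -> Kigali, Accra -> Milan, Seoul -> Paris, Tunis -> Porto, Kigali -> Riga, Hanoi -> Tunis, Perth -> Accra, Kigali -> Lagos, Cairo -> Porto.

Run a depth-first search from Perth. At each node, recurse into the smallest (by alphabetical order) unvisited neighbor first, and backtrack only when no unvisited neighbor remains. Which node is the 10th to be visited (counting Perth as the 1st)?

Visit Perth
Perth → Accra
Accra → Kigali
Kigali → Lagos
Lagos → Bern
Bern → Seoul
Seoul → Delhi
Seoul → Paris
Paris → Kyoto
Kyoto → Cairo
Cairo → Porto
Porto → Milan
Milan → Tokyo
Porto → Riga
Riga → Dubai
Dubai → Sofia
Accra → Tunis
Tunis → Dakar
Perth → Hanoi

Visit order: Perth, Accra, Kigali, Lagos, Bern, Seoul, Delhi, Paris, Kyoto, Cairo, Porto, Milan, Tokyo, Riga, Dubai, Sofia, Tunis, Dakar, Hanoi

Cairo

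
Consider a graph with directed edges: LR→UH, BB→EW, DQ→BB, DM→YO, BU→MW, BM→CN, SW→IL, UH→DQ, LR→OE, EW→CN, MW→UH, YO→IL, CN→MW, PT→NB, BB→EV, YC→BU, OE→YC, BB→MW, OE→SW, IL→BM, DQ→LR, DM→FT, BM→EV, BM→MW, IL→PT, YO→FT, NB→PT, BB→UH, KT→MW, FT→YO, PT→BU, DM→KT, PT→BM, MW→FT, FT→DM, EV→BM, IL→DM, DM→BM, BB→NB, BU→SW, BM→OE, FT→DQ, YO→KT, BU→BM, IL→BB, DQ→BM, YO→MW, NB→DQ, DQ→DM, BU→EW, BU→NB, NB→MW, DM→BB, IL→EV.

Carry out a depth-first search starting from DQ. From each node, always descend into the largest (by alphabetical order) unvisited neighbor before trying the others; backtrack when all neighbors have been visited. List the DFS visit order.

DQ, LR, UH, OE, YC, BU, SW, IL, PT, NB, MW, FT, YO, KT, DM, BM, EV, CN, BB, EW

Visit DQ
DQ → LR
LR → UH
LR → OE
OE → YC
YC → BU
BU → SW
SW → IL
IL → PT
PT → NB
NB → MW
MW → FT
FT → YO
YO → KT
FT → DM
DM → BM
BM → EV
BM → CN
DM → BB
BB → EW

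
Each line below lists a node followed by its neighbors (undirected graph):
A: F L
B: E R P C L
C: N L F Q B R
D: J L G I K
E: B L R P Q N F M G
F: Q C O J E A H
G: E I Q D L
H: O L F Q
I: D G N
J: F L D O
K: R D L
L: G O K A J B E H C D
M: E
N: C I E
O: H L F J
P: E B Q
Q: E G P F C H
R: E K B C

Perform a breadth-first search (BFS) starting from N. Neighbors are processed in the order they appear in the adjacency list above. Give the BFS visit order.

N, C, I, E, L, F, Q, B, R, D, G, P, M, O, K, A, J, H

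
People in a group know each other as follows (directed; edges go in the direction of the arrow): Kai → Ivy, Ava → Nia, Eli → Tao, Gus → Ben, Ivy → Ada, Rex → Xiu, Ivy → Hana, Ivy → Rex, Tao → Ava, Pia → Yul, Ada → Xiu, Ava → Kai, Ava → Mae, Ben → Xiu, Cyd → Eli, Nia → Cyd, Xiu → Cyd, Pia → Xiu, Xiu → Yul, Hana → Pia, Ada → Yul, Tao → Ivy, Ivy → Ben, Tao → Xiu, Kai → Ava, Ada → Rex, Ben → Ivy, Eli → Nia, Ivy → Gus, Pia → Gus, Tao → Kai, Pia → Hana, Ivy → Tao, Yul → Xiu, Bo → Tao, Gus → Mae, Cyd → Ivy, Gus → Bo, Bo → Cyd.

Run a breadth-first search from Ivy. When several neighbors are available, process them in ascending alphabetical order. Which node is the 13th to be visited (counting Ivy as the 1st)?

Ava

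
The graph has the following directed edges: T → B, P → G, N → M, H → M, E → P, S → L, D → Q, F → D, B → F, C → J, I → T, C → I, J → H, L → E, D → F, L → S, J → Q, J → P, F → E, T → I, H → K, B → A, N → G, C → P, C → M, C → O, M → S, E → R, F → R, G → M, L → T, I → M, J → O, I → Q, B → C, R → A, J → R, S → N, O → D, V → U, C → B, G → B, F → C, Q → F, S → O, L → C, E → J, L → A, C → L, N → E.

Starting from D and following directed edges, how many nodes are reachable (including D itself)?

BFS from D visits: D, Q, F, R, E, C, A, P, J, O, M, L, I, B, G, H, S, T, K, N
Reachable nodes: 20 of 22 total.

20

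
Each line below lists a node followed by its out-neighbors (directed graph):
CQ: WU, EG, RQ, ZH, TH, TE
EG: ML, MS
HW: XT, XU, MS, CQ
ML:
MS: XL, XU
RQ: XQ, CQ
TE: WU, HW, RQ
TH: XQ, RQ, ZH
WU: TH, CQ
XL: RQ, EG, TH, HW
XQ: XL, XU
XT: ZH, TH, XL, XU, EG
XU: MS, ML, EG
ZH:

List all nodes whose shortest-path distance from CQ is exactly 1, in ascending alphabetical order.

Level 0: CQ
Level 1: EG, RQ, TE, TH, WU, ZH
Level 2: HW, ML, MS, XQ
Level 3: XL, XT, XU

EG, RQ, TE, TH, WU, ZH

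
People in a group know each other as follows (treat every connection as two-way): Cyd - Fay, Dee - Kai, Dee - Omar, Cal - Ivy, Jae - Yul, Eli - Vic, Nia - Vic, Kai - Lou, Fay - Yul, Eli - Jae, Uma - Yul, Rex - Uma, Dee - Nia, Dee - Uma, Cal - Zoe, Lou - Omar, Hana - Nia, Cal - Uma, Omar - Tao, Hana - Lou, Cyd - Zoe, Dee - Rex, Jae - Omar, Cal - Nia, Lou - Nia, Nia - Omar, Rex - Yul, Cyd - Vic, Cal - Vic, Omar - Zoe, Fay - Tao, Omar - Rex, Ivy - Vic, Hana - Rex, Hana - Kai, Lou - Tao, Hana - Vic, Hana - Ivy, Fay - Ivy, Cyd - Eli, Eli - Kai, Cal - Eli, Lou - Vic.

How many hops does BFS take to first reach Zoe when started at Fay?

2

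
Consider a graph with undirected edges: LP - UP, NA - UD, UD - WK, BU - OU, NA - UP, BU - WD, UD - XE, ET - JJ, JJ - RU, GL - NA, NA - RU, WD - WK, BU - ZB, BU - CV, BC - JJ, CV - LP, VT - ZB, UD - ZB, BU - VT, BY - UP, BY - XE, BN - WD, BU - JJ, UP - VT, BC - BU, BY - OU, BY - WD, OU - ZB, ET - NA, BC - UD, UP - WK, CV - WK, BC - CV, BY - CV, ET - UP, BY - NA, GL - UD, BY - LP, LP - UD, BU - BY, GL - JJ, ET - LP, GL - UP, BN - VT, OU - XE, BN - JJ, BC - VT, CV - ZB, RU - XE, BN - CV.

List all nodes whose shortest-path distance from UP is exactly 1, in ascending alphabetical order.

Level 0: UP
Level 1: BY, ET, GL, LP, NA, VT, WK
Level 2: BC, BN, BU, CV, JJ, OU, RU, UD, WD, XE, ZB

BY, ET, GL, LP, NA, VT, WK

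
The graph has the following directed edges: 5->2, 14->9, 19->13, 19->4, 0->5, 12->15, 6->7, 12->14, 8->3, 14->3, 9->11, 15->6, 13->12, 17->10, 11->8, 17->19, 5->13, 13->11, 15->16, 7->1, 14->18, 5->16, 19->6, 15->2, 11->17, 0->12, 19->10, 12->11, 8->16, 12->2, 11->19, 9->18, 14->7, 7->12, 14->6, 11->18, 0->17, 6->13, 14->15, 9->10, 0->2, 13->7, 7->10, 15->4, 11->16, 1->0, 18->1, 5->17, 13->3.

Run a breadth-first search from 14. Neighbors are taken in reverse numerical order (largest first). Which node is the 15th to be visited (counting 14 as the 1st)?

13

Visit 14; enqueue 18, 15, 9, 7, 6, 3 → queue [18, 15, 9, 7, 6, 3]
Visit 18; enqueue 1 → queue [15, 9, 7, 6, 3, 1]
Visit 15; enqueue 16, 4, 2 → queue [9, 7, 6, 3, 1, 16, 4, 2]
Visit 9; enqueue 11, 10 → queue [7, 6, 3, 1, 16, 4, 2, 11, 10]
Visit 7; enqueue 12 → queue [6, 3, 1, 16, 4, 2, 11, 10, 12]
Visit 6; enqueue 13 → queue [3, 1, 16, 4, 2, 11, 10, 12, 13]
Visit 3 → queue [1, 16, 4, 2, 11, 10, 12, 13]
Visit 1; enqueue 0 → queue [16, 4, 2, 11, 10, 12, 13, 0]
Visit 16 → queue [4, 2, 11, 10, 12, 13, 0]
Visit 4 → queue [2, 11, 10, 12, 13, 0]
Visit 2 → queue [11, 10, 12, 13, 0]
Visit 11; enqueue 19, 17, 8 → queue [10, 12, 13, 0, 19, 17, 8]
Visit 10 → queue [12, 13, 0, 19, 17, 8]
Visit 12 → queue [13, 0, 19, 17, 8]
Visit 13 → queue [0, 19, 17, 8]
Visit 0; enqueue 5 → queue [19, 17, 8, 5]
Visit 19 → queue [17, 8, 5]
Visit 17 → queue [8, 5]
Visit 8 → queue [5]
Visit 5 → queue []

Visit order: 14, 18, 15, 9, 7, 6, 3, 1, 16, 4, 2, 11, 10, 12, 13, 0, 19, 17, 8, 5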